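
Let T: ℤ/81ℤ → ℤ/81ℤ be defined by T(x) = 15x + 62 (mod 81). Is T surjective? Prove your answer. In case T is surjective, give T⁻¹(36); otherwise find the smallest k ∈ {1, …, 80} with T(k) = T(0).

Since gcd(15, 81) = 3, we have 15x ≡ 0 (mod 3) for all x, so T(x) ≡ 2 (mod 3).
But 0 ≢ 2 (mod 3), so 0 ∈ ℤ/81ℤ has no preimage. Thus T is not surjective.
Since T is not surjective, we find the least positive k with T(k) = T(0): this means 15k ≡ 0 (mod 81), i.e. 81 ∣ 15k. Since gcd(15, 81) = 3, dividing through by 3 this holds exactly when 27 ∣ 5k, and as gcd(5, 27) = 1, exactly when 27 ∣ k.
The smallest positive such k is 27.

27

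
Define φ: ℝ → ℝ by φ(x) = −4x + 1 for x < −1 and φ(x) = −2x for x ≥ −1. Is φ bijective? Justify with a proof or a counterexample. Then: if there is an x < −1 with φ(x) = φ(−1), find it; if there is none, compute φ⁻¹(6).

-5/4

Both pieces are strictly decreasing (slopes −4 and −2), so each is injective on its own interval.
The left piece maps (−∞, −1) onto (5, ∞); the right piece maps [−1, ∞) onto (−∞, 2].
The images leave a gap (5 has no preimage), so φ is not surjective, hence not bijective.
Because the two images are disjoint, no x < −1 has φ(x) = φ(−1), so we compute φ⁻¹(6): 6 lies in (5, ∞), so solve −4x + 1 = 6: x = (6 − 1)/(−4) = −5/4.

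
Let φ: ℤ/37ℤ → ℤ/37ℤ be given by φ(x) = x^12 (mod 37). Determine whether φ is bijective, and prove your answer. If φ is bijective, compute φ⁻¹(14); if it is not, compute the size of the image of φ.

4

φ(3): Repeated squaring mod 37: 3^1 ≡ 3, 3^2 ≡ 3² = 9, 3^4 ≡ 9² = 81 ≡ 7, 3^8 ≡ 7² = 49 ≡ 12. Since 12 = 8 + 4, 3^12 ≡ 12·7: 12·7 = 84 ≡ 10. So 3^12 ≡ 10 (mod 37).
φ(4): Repeated squaring mod 37: 4^1 ≡ 4, 4^2 ≡ 4² = 16, 4^4 ≡ 16² = 256 ≡ 34, 4^8 ≡ 34² = 1156 ≡ 9. Since 12 = 8 + 4, 4^12 ≡ 9·34: 9·34 = 306 ≡ 10. So 4^12 ≡ 10 (mod 37).
So φ(3) = φ(4) = 10 while 3 ≠ 4, hence φ is not injective, hence not bijective.
Since φ is not bijective, we determine |image(φ)|. Computing x^12 mod 37 for each x (by repeated squaring, reducing mod 37 at every step), the values φ(0), φ(1), …, φ(36) are: 0, 1, 26, 10, 10, 10, 1, 10, 1, 26, 1, 1, 26, 10, 1, 26, 26, 26, 10, 10, 26, 26, 26, 1, 10, 26, 1, 1, 26, 1, 10, 1, 10, 10, 10, 26, 1.
The distinct values are {0, 1, 10, 26}; there are 4 of them.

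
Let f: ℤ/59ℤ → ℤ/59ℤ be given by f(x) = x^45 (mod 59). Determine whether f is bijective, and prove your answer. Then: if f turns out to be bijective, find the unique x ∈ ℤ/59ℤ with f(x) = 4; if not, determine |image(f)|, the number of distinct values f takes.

Since 59 is prime, the nonzero elements of ℤ/59ℤ form a cyclic group of order 58.
As gcd(45, 58) = 1, raising to the 45th power is a bijection on this group: if x_1^45 ≡ x_2^45 then (x_1x_2^{−1})^45 = 1, and the only element of order dividing gcd(45, 58) = 1 is 1, so x_1 = x_2.
With f(0) = 0 this makes f injective on all of ℤ/59ℤ, hence bijective (finite equal-size domain and codomain). In particular f is bijective.
Since f is bijective, we find the preimage of 4. The inverse of x ↦ x^45 on (ℤ/59ℤ)^× is x ↦ x^49, because 45·49 = 2205 = 38·58 + 1 ≡ 1 (mod 58) and x^{58} = 1 for x ≠ 0 (Fermat). So f⁻¹(4) = 4^49 mod 59.
Repeated squaring mod 59: 4^1 ≡ 4, 4^2 ≡ 4² = 16, 4^4 ≡ 16² = 256 ≡ 20, 4^8 ≡ 20² = 400 ≡ 46, 4^16 ≡ 46² = 2116 ≡ 51, 4^32 ≡ 51² = 2601 ≡ 5. Since 49 = 32 + 16 + 1, 4^49 ≡ 5·51·4: 5·51 = 255 ≡ 19, then 19·4 = 76 ≡ 17. So 4^49 ≡ 17 (mod 59).
Hence f⁻¹(4) = 17.

17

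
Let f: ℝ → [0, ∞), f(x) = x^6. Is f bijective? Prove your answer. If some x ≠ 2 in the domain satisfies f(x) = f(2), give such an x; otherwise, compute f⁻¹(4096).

-2

f(2) = 64 = (−2)^6 = f(−2) (since 6 is even), with 2 ≠ −2. So f is not injective, hence not bijective.
For the follow-up, such an x exists: taking x = −2 ∈ ℝ gives f(−2) = 64 = f(2) with −2 ≠ 2.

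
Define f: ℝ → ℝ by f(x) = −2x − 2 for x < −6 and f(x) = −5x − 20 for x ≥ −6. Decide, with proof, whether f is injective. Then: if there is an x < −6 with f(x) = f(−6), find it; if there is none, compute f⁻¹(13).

-15/2

Both pieces are strictly decreasing (slopes −2 and −5), so each is injective on its own interval.
The left piece maps (−∞, −6) onto (10, ∞); the right piece maps [−6, ∞) onto (−∞, 10].
These images are disjoint, so no value is attained by both pieces. Thus f is injective.
Because the two images are disjoint, no x < −6 has f(x) = f(−6), so we compute f⁻¹(13): 13 lies in (10, ∞), so solve −2x − 2 = 13: x = (13 + 2)/(−2) = −15/2.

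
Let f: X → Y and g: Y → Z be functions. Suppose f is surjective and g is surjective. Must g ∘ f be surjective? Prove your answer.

Let c ∈ Z. Since g is surjective, there is b ∈ Y with g(b) = c. Since f is surjective, there is a ∈ X with f(a) = b.
Then (g ∘ f)(a) = g(b) = c. So g ∘ f is surjective.

surjective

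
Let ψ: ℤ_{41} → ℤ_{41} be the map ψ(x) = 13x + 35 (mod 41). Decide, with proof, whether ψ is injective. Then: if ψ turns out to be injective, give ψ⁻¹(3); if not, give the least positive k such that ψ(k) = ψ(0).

By definition, injectivity means: for all a, b in the domain, ψ(a) = ψ(b) implies a = b.
If ψ(a) = ψ(b), then 13a ≡ 13b (mod 41). Because gcd(13, 41) = 1, we may cancel 13 to get a ≡ b (mod 41).
Hence ψ is injective.
We now compute 13⁻¹ mod 41 explicitly. Euclid's algorithm: 41 = 3·13 + 2, 13 = 6·2 + 1; back-substituting gives 1 = 19·13 − 6·41, so 13⁻¹ ≡ 19 (mod 41).
Since ψ is injective, we find ψ⁻¹(3): we need 13x ≡ 3 − 35 ≡ 9 (mod 41). Using 13⁻¹ = 19: x ≡ 19·9 = 171 = 4·41 + 7, so x = 7.
Check: ψ(7) = 13·7 + 35 = 126 = 3·41 + 3 ≡ 3 (mod 41).

7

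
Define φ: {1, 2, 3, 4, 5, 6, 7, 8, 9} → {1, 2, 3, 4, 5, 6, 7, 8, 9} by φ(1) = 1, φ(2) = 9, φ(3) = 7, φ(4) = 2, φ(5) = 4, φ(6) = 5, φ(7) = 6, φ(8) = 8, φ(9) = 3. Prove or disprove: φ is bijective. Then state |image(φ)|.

The values 1, 9, 7, 2, 4, 5, 6, 8, 3 are a permutation of {1, 2, 3, 4, 5, 6, 7, 8, 9}: each element appears exactly once.
So φ is injective and surjective, hence bijective.
The image of φ is {1, 2, 3, 4, 5, 6, 7, 8, 9}, which has 9 elements.

9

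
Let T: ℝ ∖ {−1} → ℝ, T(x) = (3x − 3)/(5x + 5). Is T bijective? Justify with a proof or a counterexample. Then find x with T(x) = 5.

If T(x) = 3/5, cross-multiplying gives 5(3x − 3) = 3(5x + 5), which simplifies to −15 = 15 — false.  So 3/5 has no preimage and T is not surjective.
Therefore T is not bijective.
Solving T(x) = 5: cross-multiplying gives 3x − 3 = 5(5x + 5), which rearranges to −22x = 28, so x = −14/11.

-14/11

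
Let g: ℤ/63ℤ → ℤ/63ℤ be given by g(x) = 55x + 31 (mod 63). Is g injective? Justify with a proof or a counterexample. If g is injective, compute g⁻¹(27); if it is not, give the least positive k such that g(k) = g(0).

32

Suppose g(u) = g(v) in ℤ/63ℤ. Then 55u + 31 ≡ 55v + 31 (mod 63), hence 55(u − v) ≡ 0 (mod 63).
Since gcd(55, 63) = 1, 55 is invertible modulo 63, therefore u − v ≡ 0 (mod 63), i.e. u = v.
Hence g is injective.
We now compute 55⁻¹ mod 63 explicitly. Euclid's algorithm: 63 = 1·55 + 8, 55 = 6·8 + 7, 8 = 1·7 + 1; back-substituting gives 1 = 55·55 − 48·63, so 55⁻¹ ≡ 55 (mod 63).
Since g is injective, we compute g⁻¹(27): solve 55x + 31 ≡ 27 (mod 63), i.e. 55x ≡ 59 (mod 63).
Multiplying by 55⁻¹ = 55 gives x ≡ 55·59 = 3245 = 51·63 + 32 ≡ 32 (mod 63).
Check: g(32) = 55·32 + 31 = 1791 = 28·63 + 27 ≡ 27 (mod 63).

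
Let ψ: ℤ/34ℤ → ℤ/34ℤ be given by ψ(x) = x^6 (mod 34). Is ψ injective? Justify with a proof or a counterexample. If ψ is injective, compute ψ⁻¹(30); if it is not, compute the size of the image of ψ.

18

ψ(16): Repeated squaring mod 34: 16^1 ≡ 16, 16^2 ≡ 16² = 256 ≡ 18, 16^4 ≡ 18² = 324 ≡ 18. Since 6 = 4 + 2, 16^6 ≡ 18·18: 18·18 = 324 ≡ 18. So 16^6 ≡ 18 (mod 34).
ψ(18): Repeated squaring mod 34: 18^1 ≡ 18, 18^2 ≡ 18² = 324 ≡ 18, 18^4 ≡ 18² = 324 ≡ 18. Since 6 = 4 + 2, 18^6 ≡ 18·18: 18·18 = 324 ≡ 18. So 18^6 ≡ 18 (mod 34).
So ψ(16) = ψ(18) = 18 while 16 ≠ 18, thus ψ is not injective.
Since ψ is not injective, we determine |image(ψ)|. Computing x^6 mod 34 for each x (by repeated squaring, reducing mod 34 at every step), the values ψ(0), ψ(1), …, ψ(33) are: 0, 1, 30, 15, 16, 19, 8, 9, 4, 21, 26, 25, 2, 33, 32, 13, 18, 17, 18, 13, 32, 33, 2, 25, 26, 21, 4, 9, 8, 19, 16, 15, 30, 1.
The distinct values are {0, 1, 2, 4, 8, 9, 13, 15, 16, 17, 18, 19, 21, 25, 26, 30, 32, 33}; there are 18 of them.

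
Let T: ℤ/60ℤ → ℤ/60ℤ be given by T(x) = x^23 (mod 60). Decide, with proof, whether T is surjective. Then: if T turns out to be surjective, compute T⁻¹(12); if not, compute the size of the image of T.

45

T(0) = 0^23 = 0.
T(30): Repeated squaring mod 60: 30^1 ≡ 30, 30^2 ≡ 30² = 900 ≡ 0, 30^4 ≡ 0² = 0, 30^8 ≡ 0² = 0, 30^16 ≡ 0² = 0. Since 23 = 16 + 4 + 2 + 1, 30^23 ≡ 0·0·0·30: 0·0 = 0, then 0·0 = 0, then 0·30 = 0. So 30^23 ≡ 0 (mod 60).
So T(0) = T(30) = 0 while 0 ≠ 30, hence T is not injective.
A non-injective map from the 60-element set ℤ/60ℤ to itself takes at most 59 distinct values, so it cannot be surjective. Therefore T is not surjective.
Since T is not surjective, we determine |image(T)|. Computing x^23 mod 60 for each x (by repeated squaring, reducing mod 60 at every step), the values T(0), T(1), …, T(59) are: 0, 1, 8, 27, 4, 5, 36, 43, 32, 9, 40, 11, 48, 37, 44, 15, 16, 53, 12, 19, 20, 21, 28, 47, 24, 25, 56, 3, 52, 29, 0, 31, 8, 57, 4, 35, 36, 13, 32, 39, 40, 41, 48, 7, 44, 45, 16, 23, 12, 49, 20, 51, 28, 17, 24, 55, 56, 33, 52, 59.
The distinct values are {0, 1, 3, 4, 5, 7, 8, 9, 11, 12, 13, 15, 16, 17, 19, 20, 21, 23, 24, 25, 27, 28, 29, 31, 32, 33, 35, 36, 37, 39, 40, 41, 43, 44, 45, 47, 48, 49, 51, 52, 53, 55, 56, 57, 59}; there are 45 of them.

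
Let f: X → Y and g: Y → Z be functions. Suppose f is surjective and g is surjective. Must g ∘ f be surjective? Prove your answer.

Let c ∈ Z. Since g is surjective, there is b ∈ Y with g(b) = c. Since f is surjective, there is a ∈ X with f(a) = b.
Then (g ∘ f)(a) = g(b) = c. Hence g ∘ f is surjective.

surjective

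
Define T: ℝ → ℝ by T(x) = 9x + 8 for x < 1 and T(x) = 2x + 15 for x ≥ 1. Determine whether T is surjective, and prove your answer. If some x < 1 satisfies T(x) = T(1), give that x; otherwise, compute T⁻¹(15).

7/9

Both pieces are strictly increasing (slopes 9 and 2), so each is injective on its own interval.
The left piece maps (−∞, 1) onto (−∞, 17); the right piece maps [1, ∞) onto [17, ∞).
These images together cover ℝ, so T is surjective.
Because the two images are disjoint, no x < 1 has T(x) = T(1), so we compute T⁻¹(15): 15 lies in (−∞, 17), so solve 9x + 8 = 15: x = (15 − 8)/9 = 7/9.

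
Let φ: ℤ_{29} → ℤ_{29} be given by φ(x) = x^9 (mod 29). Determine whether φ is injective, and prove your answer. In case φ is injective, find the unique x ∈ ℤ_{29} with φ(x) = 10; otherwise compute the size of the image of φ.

Since 29 is prime, the nonzero elements of ℤ_{29} form a cyclic group of order 28.
As gcd(9, 28) = 1, raising to the 9th power is a bijection on this group: if a^9 ≡ b^9 then (ab^{−1})^9 = 1, and the only element of order dividing gcd(9, 28) = 1 is 1, so a = b.
With φ(0) = 0 this makes φ injective on all of ℤ_{29}, hence bijective (finite equal-size domain and codomain). In particular φ is injective.
Since φ is injective, we find the preimage of 10. The inverse of x ↦ x^9 on (ℤ_{29})^× is x ↦ x^25, because 9·25 = 225 = 8·28 + 1 ≡ 1 (mod 28) and x^{28} = 1 for x ≠ 0 (Fermat). So φ⁻¹(10) = 10^25 mod 29.
Repeated squaring mod 29: 10^1 ≡ 10, 10^2 ≡ 10² = 100 ≡ 13, 10^4 ≡ 13² = 169 ≡ 24, 10^8 ≡ 24² = 576 ≡ 25, 10^16 ≡ 25² = 625 ≡ 16. Since 25 = 16 + 8 + 1, 10^25 ≡ 16·25·10: 16·25 = 400 ≡ 23, then 23·10 = 230 ≡ 27. So 10^25 ≡ 27 (mod 29).
Hence φ⁻¹(10) = 27.

27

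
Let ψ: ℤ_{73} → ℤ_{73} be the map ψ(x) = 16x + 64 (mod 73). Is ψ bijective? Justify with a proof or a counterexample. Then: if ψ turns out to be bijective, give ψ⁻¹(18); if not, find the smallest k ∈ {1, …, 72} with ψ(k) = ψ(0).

Recall: injectivity means: for all u, v in the domain, ψ(u) = ψ(v) implies u = v.
Suppose ψ(u) = ψ(v) in ℤ_{73}. Then 16u + 64 ≡ 16v + 64 (mod 73), therefore 16(u − v) ≡ 0 (mod 73).
Since gcd(16, 73) = 1, 16 is invertible modulo 73, hence u − v ≡ 0 (mod 73), i.e. u = v.
We now compute 16⁻¹ mod 73 explicitly. Euclid's algorithm: 73 = 4·16 + 9, 16 = 1·9 + 7, 9 = 1·7 + 2, 7 = 3·2 + 1; back-substituting gives 1 = 32·16 − 7·73, so 16⁻¹ ≡ 32 (mod 73).
Then y ↦ 32(y − 64) is a two-sided inverse to ψ, so every y ∈ ℤ_{73} has a preimage.
So ψ is bijective.
Since ψ is bijective, we find ψ⁻¹(18): we need 16x ≡ 18 − 64 ≡ 27 (mod 73). Using 16⁻¹ = 32: x ≡ 32·27 = 864 = 11·73 + 61, so x = 61.
Check: ψ(61) = 16·61 + 64 = 1040 = 14·73 + 18 ≡ 18 (mod 73).

61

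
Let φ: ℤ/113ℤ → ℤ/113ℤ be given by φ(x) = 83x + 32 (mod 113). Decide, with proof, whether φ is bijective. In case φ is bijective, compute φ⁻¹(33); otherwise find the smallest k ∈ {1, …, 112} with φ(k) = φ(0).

If φ(x_1) = φ(x_2), then 83x_1 ≡ 83x_2 (mod 113). Because gcd(83, 113) = 1, we may cancel 83 to get x_1 ≡ x_2 (mod 113).
We now compute 83⁻¹ mod 113 explicitly. Euclid's algorithm: 113 = 1·83 + 30, 83 = 2·30 + 23, 30 = 1·23 + 7, 23 = 3·7 + 2, 7 = 3·2 + 1; back-substituting gives 1 = 64·83 − 47·113, so 83⁻¹ ≡ 64 (mod 113).
For any y ∈ ℤ/113ℤ, x = 64(y − 32) mod 113 satisfies φ(x) = 83·64(y − 32) + 32 ≡ y (since 83·64 ≡ 1 mod 113). So every y has a preimage.
Therefore φ is bijective.
Since φ is bijective, we compute φ⁻¹(33): solve 83x + 32 ≡ 33 (mod 113), i.e. 83x ≡ 1 (mod 113).
Multiplying by 83⁻¹ = 64 gives x ≡ 64·1 = 64 ≡ 64 (mod 113).
Check: φ(64) = 83·64 + 32 = 5344 = 47·113 + 33 ≡ 33 (mod 113).

64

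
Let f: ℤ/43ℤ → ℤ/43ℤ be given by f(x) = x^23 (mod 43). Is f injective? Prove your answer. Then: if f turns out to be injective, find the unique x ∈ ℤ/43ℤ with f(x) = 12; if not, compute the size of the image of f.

Since 43 is prime, the nonzero elements of ℤ/43ℤ form a cyclic group of order 42.
As gcd(23, 42) = 1, raising to the 23rd power is a bijection on this group: if s^23 ≡ t^23 then (st^{−1})^23 = 1, and the only element of order dividing gcd(23, 42) = 1 is 1, so s = t.
With f(0) = 0 this makes f injective on all of ℤ/43ℤ, hence bijective (finite equal-size domain and codomain). In particular f is injective.
Since f is injective, we find the preimage of 12. The inverse of x ↦ x^23 on (ℤ/43ℤ)^× is x ↦ x^11, because 23·11 = 253 = 6·42 + 1 ≡ 1 (mod 42) and x^{42} = 1 for x ≠ 0 (Fermat). So f⁻¹(12) = 12^11 mod 43.
Repeated squaring mod 43: 12^1 ≡ 12, 12^2 ≡ 12² = 144 ≡ 15, 12^4 ≡ 15² = 225 ≡ 10, 12^8 ≡ 10² = 100 ≡ 14. Since 11 = 8 + 2 + 1, 12^11 ≡ 14·15·12: 14·15 = 210 ≡ 38, then 38·12 = 456 ≡ 26. So 12^11 ≡ 26 (mod 43).
Hence f⁻¹(12) = 26.

26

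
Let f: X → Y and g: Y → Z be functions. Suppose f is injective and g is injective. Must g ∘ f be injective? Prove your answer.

Suppose (g ∘ f)(a) = (g ∘ f)(b), i.e. g(f(a)) = g(f(b)).
Since g is injective, f(a) = f(b). Since f is injective, a = b. Thus g ∘ f is injective.

injective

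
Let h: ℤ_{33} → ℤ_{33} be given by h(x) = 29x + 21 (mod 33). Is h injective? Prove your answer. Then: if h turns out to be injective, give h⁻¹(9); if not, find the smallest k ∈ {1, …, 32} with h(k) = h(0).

3

Suppose h(x_1) = h(x_2) in ℤ_{33}. Then 29x_1 + 21 ≡ 29x_2 + 21 (mod 33), hence 29(x_1 − x_2) ≡ 0 (mod 33).
Since gcd(29, 33) = 1, 29 is invertible modulo 33, thus x_1 − x_2 ≡ 0 (mod 33), i.e. x_1 = x_2.
Thus h is injective.
We now compute 29⁻¹ mod 33 explicitly. Euclid's algorithm: 33 = 1·29 + 4, 29 = 7·4 + 1; back-substituting gives 1 = 8·29 − 7·33, so 29⁻¹ ≡ 8 (mod 33).
Since h is injective, we find h⁻¹(9): we need 29x ≡ 9 − 21 ≡ 21 (mod 33). Using 29⁻¹ = 8: x ≡ 8·21 = 168 = 5·33 + 3, so x = 3.
Check: h(3) = 29·3 + 21 = 108 = 3·33 + 9 ≡ 9 (mod 33).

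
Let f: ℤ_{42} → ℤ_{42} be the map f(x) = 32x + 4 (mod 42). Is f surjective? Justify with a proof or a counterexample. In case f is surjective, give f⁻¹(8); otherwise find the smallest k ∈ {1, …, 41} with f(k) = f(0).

21

Since gcd(32, 42) = 2, we have 32x ≡ 0 (mod 2) for all x, so f(x) ≡ 0 (mod 2).
But 1 ≢ 0 (mod 2), so 1 ∈ ℤ_{42} has no preimage. Hence f is not surjective.
Since f is not surjective, we find the least positive k with f(k) = f(0): this means 32k ≡ 0 (mod 42), i.e. 42 ∣ 32k. Since gcd(32, 42) = 2, dividing through by 2 this holds exactly when 21 ∣ 16k, and as gcd(16, 21) = 1, exactly when 21 ∣ k.
The smallest positive such k is 21.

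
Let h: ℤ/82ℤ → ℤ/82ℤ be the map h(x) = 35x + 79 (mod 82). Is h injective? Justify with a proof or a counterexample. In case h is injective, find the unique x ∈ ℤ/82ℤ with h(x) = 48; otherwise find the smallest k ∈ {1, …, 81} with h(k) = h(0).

53

Recall: h is injective when h(s) = h(t) forces s = t.
Suppose h(s) = h(t) in ℤ/82ℤ. Then 35s + 79 ≡ 35t + 79 (mod 82), thus 35(s − t) ≡ 0 (mod 82).
Since gcd(35, 82) = 1, 35 is invertible modulo 82, hence s − t ≡ 0 (mod 82), i.e. s = t.
Therefore h is injective.
We now compute 35⁻¹ mod 82 explicitly. Euclid's algorithm: 82 = 2·35 + 12, 35 = 2·12 + 11, 12 = 1·11 + 1; back-substituting gives 1 = 75·35 − 32·82, so 35⁻¹ ≡ 75 (mod 82).
Since h is injective, we compute h⁻¹(48): solve 35x + 79 ≡ 48 (mod 82), i.e. 35x ≡ 51 (mod 82).
Multiplying by 35⁻¹ = 75 gives x ≡ 75·51 = 3825 = 46·82 + 53 ≡ 53 (mod 82).
Check: h(53) = 35·53 + 79 = 1934 = 23·82 + 48 ≡ 48 (mod 82).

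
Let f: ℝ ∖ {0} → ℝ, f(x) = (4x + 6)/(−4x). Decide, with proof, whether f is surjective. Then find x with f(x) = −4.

If f(x) = −1, cross-multiplying gives −4(4x + 6) = 4(−4x), which simplifies to −24 = 0 — false.  So −1 has no preimage and f is not surjective.
Solving f(x) = −4: cross-multiplying gives 4x + 6 = −4(−4x), which rearranges to −12x = −6, so x = 1/2.

1/2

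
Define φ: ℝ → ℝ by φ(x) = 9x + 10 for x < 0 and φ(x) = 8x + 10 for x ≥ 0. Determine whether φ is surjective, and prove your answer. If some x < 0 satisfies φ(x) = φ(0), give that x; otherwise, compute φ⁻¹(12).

Both pieces are strictly increasing (slopes 9 and 8), so each is injective on its own interval.
The left piece maps (−∞, 0) onto (−∞, 10); the right piece maps [0, ∞) onto [10, ∞).
These images together cover ℝ, so φ is surjective.
Because the two images are disjoint, no x < 0 has φ(x) = φ(0), so we compute φ⁻¹(12): 12 lies in [10, ∞), so solve 8x + 10 = 12: x = (12 − 10)/8 = 1/4.

1/4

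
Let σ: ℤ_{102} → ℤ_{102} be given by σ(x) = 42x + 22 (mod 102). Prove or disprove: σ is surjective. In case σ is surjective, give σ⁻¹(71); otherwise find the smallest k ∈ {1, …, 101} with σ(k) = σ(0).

17

Since gcd(42, 102) = 6, we have 42x ≡ 0 (mod 6) for all x, so σ(x) ≡ 4 (mod 6).
But 0 ≢ 4 (mod 6), so 0 ∈ ℤ_{102} has no preimage. Hence σ is not surjective.
Since σ is not surjective, we find the least positive k with σ(k) = σ(0): this means 42k ≡ 0 (mod 102), i.e. 102 ∣ 42k. Since gcd(42, 102) = 6, dividing through by 6 this holds exactly when 17 ∣ 7k, and as gcd(7, 17) = 1, exactly when 17 ∣ k.
The smallest positive such k is 17.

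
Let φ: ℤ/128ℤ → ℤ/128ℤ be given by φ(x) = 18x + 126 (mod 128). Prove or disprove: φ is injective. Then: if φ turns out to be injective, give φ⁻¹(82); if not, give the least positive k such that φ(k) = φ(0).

Recall that φ is injective if φ(s) = φ(t) implies s = t.
We have gcd(18, 128) = 2 > 1. Taking s = 0 and t = 64: φ(0) = 126 and φ(64) = 18·64 + 126 = 1278 ≡ 126 (mod 128).
So φ(0) = φ(64) while 0 ≠ 64, therefore φ is not injective.
Since φ is not injective, we find the least positive k with φ(k) = φ(0): this means 18k ≡ 0 (mod 128), i.e. 128 ∣ 18k. Since gcd(18, 128) = 2, dividing through by 2 this holds exactly when 64 ∣ 9k, and as gcd(9, 64) = 1, exactly when 64 ∣ k.
The smallest positive such k is 64.

64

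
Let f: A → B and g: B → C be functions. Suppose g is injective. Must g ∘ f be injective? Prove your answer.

No. Take A = {1, 2}, B = C = {1, 2, 3, 4}, f(1) = f(2) = 1, and g = identity (injective).
Then (g ∘ f)(1) = (g ∘ f)(2) = 1 with 1 ≠ 2, so g ∘ f is not injective.

not injective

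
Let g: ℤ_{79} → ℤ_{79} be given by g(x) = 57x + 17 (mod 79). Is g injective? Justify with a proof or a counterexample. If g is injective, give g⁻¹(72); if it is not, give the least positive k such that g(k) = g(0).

37

Suppose g(a) = g(b) in ℤ_{79}. Then 57a + 17 ≡ 57b + 17 (mod 79), so 57(a − b) ≡ 0 (mod 79).
Since gcd(57, 79) = 1, 57 is invertible modulo 79, hence a − b ≡ 0 (mod 79), i.e. a = b.
Therefore g is injective.
We now compute 57⁻¹ mod 79 explicitly. Euclid's algorithm: 79 = 1·57 + 22, 57 = 2·22 + 13, 22 = 1·13 + 9, 13 = 1·9 + 4, 9 = 2·4 + 1; back-substituting gives 1 = 61·57 − 44·79, so 57⁻¹ ≡ 61 (mod 79).
Since g is injective, we find g⁻¹(72): we need 57x ≡ 72 − 17 ≡ 55 (mod 79). Using 57⁻¹ = 61: x ≡ 61·55 = 3355 = 42·79 + 37, so x = 37.
Check: g(37) = 57·37 + 17 = 2126 = 26·79 + 72 ≡ 72 (mod 79).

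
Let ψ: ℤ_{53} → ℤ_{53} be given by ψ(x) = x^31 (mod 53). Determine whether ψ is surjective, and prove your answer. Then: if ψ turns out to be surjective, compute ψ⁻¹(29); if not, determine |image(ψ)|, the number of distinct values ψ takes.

Since 53 is prime, the nonzero elements of ℤ_{53} form a cyclic group of order 52.
As gcd(31, 52) = 1, raising to the 31st power is a bijection on this group: if x_1^31 ≡ x_2^31 then (x_1x_2^{−1})^31 = 1, and the only element of order dividing gcd(31, 52) = 1 is 1, so x_1 = x_2.
With ψ(0) = 0 this makes ψ injective on all of ℤ_{53}, hence bijective (finite equal-size domain and codomain). In particular ψ is surjective.
Since ψ is surjective, we find the preimage of 29. The inverse of x ↦ x^31 on (ℤ_{53})^× is x ↦ x^47, because 31·47 = 1457 = 28·52 + 1 ≡ 1 (mod 52) and x^{52} = 1 for x ≠ 0 (Fermat). So ψ⁻¹(29) = 29^47 mod 53.
Repeated squaring mod 53: 29^1 ≡ 29, 29^2 ≡ 29² = 841 ≡ 46, 29^4 ≡ 46² = 2116 ≡ 49, 29^8 ≡ 49² = 2401 ≡ 16, 29^16 ≡ 16² = 256 ≡ 44, 29^32 ≡ 44² = 1936 ≡ 28. Since 47 = 32 + 8 + 4 + 2 + 1, 29^47 ≡ 28·16·49·46·29: 28·16 = 448 ≡ 24, then 24·49 = 1176 ≡ 10, then 10·46 = 460 ≡ 36, then 36·29 = 1044 ≡ 37. So 29^47 ≡ 37 (mod 53).
Hence ψ⁻¹(29) = 37.

37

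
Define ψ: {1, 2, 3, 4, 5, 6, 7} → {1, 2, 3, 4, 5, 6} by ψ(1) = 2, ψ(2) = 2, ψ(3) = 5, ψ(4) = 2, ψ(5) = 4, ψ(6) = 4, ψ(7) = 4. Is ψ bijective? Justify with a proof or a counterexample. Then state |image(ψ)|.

3

ψ(1) = 2 = ψ(2) with 1 ≠ 2, so ψ is not injective, hence not bijective.
The image of ψ is {2, 4, 5}, which has 3 elements.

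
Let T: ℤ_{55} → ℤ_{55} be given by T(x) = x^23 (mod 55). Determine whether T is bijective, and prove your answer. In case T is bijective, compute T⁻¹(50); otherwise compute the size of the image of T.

Computing x^23 mod 55 for each x (by repeated squaring, reducing mod 55 at every step), the values T(0), T(1), …, T(54) are: 0, 1, 8, 27, 9, 15, 51, 13, 17, 14, 10, 11, 23, 52, 49, 20, 26, 18, 2, 39, 25, 21, 33, 12, 19, 5, 31, 48, 7, 24, 50, 36, 43, 22, 34, 30, 16, 53, 37, 29, 35, 6, 3, 32, 44, 45, 41, 38, 42, 4, 40, 46, 28, 47, 54.
Every element of ℤ_{55} appears exactly once in this list, so T is a bijection, and in particular bijective.
Since T is bijective, we read off the preimage of 50 from the same table: T(30) = 50, so T⁻¹(50) = 30.

30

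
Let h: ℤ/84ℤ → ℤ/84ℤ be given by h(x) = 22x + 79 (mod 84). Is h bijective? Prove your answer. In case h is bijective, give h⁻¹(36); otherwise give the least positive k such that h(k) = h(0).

42

We have gcd(22, 84) = 2 > 1. Taking u = 0 and v = 42: h(0) = 79 and h(42) = 22·42 + 79 = 1003 ≡ 79 (mod 84).
So h(0) = h(42) while 0 ≠ 42, so h is not injective, hence not bijective.
Since h is not bijective, we find the least positive k with h(k) = h(0): this means 22k ≡ 0 (mod 84), i.e. 84 ∣ 22k. Since gcd(22, 84) = 2, dividing through by 2 this holds exactly when 42 ∣ 11k, and as gcd(11, 42) = 1, exactly when 42 ∣ k.
The smallest positive such k is 42.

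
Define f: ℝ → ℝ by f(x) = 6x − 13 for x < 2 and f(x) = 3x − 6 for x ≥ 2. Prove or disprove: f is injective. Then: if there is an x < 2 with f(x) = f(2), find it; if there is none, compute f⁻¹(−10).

Both pieces are strictly increasing (slopes 6 and 3), so each is injective on its own interval.
The left piece maps (−∞, 2) onto (−∞, −1); the right piece maps [2, ∞) onto [0, ∞).
These images are disjoint, so no value is attained by both pieces. So f is injective.
Because the two images are disjoint, no x < 2 has f(x) = f(2), so we compute f⁻¹(−10): −10 lies in (−∞, −1), so solve 6x − 13 = −10: x = (−10 + 13)/6 = 1/2.

1/2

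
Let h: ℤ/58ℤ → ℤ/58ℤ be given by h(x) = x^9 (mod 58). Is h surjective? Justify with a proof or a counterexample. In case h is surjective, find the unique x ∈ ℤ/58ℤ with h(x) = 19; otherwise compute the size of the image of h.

Computing x^9 mod 58 for each x (by repeated squaring, reducing mod 58 at every step), the values h(0), h(1), …, h(57) are: 0, 1, 48, 21, 42, 33, 22, 49, 44, 35, 18, 31, 12, 5, 32, 55, 24, 17, 56, 11, 52, 43, 38, 7, 54, 45, 8, 39, 28, 29, 30, 19, 50, 13, 4, 51, 20, 15, 6, 47, 2, 41, 34, 3, 26, 53, 46, 27, 40, 23, 14, 9, 36, 25, 16, 37, 10, 57.
Every element of ℤ/58ℤ appears exactly once in this list, so h is a bijection, and in particular surjective.
Since h is surjective, we read off the preimage of 19 from the same table: h(31) = 19, so h⁻¹(19) = 31.

31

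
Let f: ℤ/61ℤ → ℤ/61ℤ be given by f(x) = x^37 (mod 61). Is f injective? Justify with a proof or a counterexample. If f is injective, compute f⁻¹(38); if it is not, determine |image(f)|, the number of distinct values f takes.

28

Since 61 is prime, the nonzero elements of ℤ/61ℤ form a cyclic group of order 60.
As gcd(37, 60) = 1, raising to the 37th power is a bijection on this group: if x_1^37 ≡ x_2^37 then (x_1x_2^{−1})^37 = 1, and the only element of order dividing gcd(37, 60) = 1 is 1, so x_1 = x_2.
With f(0) = 0 this makes f injective on all of ℤ/61ℤ, hence bijective (finite equal-size domain and codomain). In particular f is injective.
Since f is injective, we find the preimage of 38. The inverse of x ↦ x^37 on (ℤ/61ℤ)^× is x ↦ x^13, because 37·13 = 481 = 8·60 + 1 ≡ 1 (mod 60) and x^{60} = 1 for x ≠ 0 (Fermat). So f⁻¹(38) = 38^13 mod 61.
Repeated squaring mod 61: 38^1 ≡ 38, 38^2 ≡ 38² = 1444 ≡ 41, 38^4 ≡ 41² = 1681 ≡ 34, 38^8 ≡ 34² = 1156 ≡ 58. Since 13 = 8 + 4 + 1, 38^13 ≡ 58·34·38: 58·34 = 1972 ≡ 20, then 20·38 = 760 ≡ 28. So 38^13 ≡ 28 (mod 61).
Hence f⁻¹(38) = 28.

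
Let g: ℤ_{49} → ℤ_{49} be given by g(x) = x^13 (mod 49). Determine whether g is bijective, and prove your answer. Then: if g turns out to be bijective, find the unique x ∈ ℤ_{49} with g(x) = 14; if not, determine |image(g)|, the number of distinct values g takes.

g(0) = 0^13 = 0.
g(7): Repeated squaring mod 49: 7^1 ≡ 7, 7^2 ≡ 7² = 49 ≡ 0, 7^4 ≡ 0² = 0, 7^8 ≡ 0² = 0. Since 13 = 8 + 4 + 1, 7^13 ≡ 0·0·7: 0·0 = 0, then 0·7 = 0. So 7^13 ≡ 0 (mod 49).
So g(0) = g(7) = 0 while 0 ≠ 7, therefore g is not injective, hence not bijective.
Since g is not bijective, we determine |image(g)|. Computing x^13 mod 49 for each x (by repeated squaring, reducing mod 49 at every step), the values g(0), g(1), …, g(48) are: 0, 1, 9, 10, 32, 33, 41, 0, 43, 2, 3, 25, 26, 34, 0, 36, 44, 45, 18, 19, 27, 0, 29, 37, 38, 11, 12, 20, 0, 22, 30, 31, 4, 5, 13, 0, 15, 23, 24, 46, 47, 6, 0, 8, 16, 17, 39, 40, 48.
The distinct values are {0, 1, 2, 3, 4, 5, 6, 8, 9, 10, 11, 12, 13, 15, 16, 17, 18, 19, 20, 22, 23, 24, 25, 26, 27, 29, 30, 31, 32, 33, 34, 36, 37, 38, 39, 40, 41, 43, 44, 45, 46, 47, 48}; there are 43 of them.

43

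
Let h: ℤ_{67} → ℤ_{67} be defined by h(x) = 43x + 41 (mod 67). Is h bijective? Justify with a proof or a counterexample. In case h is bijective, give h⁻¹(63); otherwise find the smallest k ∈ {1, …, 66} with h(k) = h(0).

27

By definition, h is injective when h(s) = h(t) forces s = t.
Suppose h(s) = h(t) in ℤ_{67}. Then 43s + 41 ≡ 43t + 41 (mod 67), thus 43(s − t) ≡ 0 (mod 67).
Since gcd(43, 67) = 1, 43 is invertible modulo 67, hence s − t ≡ 0 (mod 67), i.e. s = t.
We now compute 43⁻¹ mod 67 explicitly. Euclid's algorithm: 67 = 1·43 + 24, 43 = 1·24 + 19, 24 = 1·19 + 5, 19 = 3·5 + 4, 5 = 1·4 + 1; back-substituting gives 1 = 53·43 − 34·67, so 43⁻¹ ≡ 53 (mod 67).
For any y ∈ ℤ_{67}, x = 53(y − 41) mod 67 satisfies h(x) = 43·53(y − 41) + 41 ≡ y (since 43·53 ≡ 1 mod 67). So every y has a preimage.
Hence h is bijective.
Since h is bijective, we compute h⁻¹(63): solve 43x + 41 ≡ 63 (mod 67), i.e. 43x ≡ 22 (mod 67).
Multiplying by 43⁻¹ = 53 gives x ≡ 53·22 = 1166 = 17·67 + 27 ≡ 27 (mod 67).
Check: h(27) = 43·27 + 41 = 1202 = 17·67 + 63 ≡ 63 (mod 67).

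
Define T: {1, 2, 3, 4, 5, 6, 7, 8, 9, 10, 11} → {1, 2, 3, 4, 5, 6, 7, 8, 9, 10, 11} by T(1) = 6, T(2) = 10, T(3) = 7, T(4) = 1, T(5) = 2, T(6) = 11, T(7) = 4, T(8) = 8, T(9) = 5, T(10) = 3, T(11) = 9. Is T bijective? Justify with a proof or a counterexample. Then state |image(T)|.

11

The values 6, 10, 7, 1, 2, 11, 4, 8, 5, 3, 9 are a permutation of {1, 2, 3, 4, 5, 6, 7, 8, 9, 10, 11}: each element appears exactly once.
So T is injective and surjective, hence bijective.
The image of T is {1, 2, 3, 4, 5, 6, 7, 8, 9, 10, 11}, which has 11 elements.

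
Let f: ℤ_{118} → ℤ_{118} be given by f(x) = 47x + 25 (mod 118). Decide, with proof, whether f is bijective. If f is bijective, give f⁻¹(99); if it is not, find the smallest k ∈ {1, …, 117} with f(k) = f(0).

102

By definition, f is injective if f(u) = f(v) implies u = v.
Suppose f(u) = f(v) in ℤ_{118}. Then 47u + 25 ≡ 47v + 25 (mod 118), hence 47(u − v) ≡ 0 (mod 118).
Since gcd(47, 118) = 1, 47 is invertible modulo 118, hence u − v ≡ 0 (mod 118), i.e. u = v.
We now compute 47⁻¹ mod 118 explicitly. Euclid's algorithm: 118 = 2·47 + 24, 47 = 1·24 + 23, 24 = 1·23 + 1; back-substituting gives 1 = 113·47 − 45·118, so 47⁻¹ ≡ 113 (mod 118).
For any y ∈ ℤ_{118}, x = 113(y − 25) mod 118 satisfies f(x) = 47·113(y − 25) + 25 ≡ y (since 47·113 ≡ 1 mod 118). So every y has a preimage.
So f is bijective.
Since f is bijective, we find f⁻¹(99): we need 47x ≡ 99 − 25 ≡ 74 (mod 118). Using 47⁻¹ = 113: x ≡ 113·74 = 8362 = 70·118 + 102, so x = 102.
Check: f(102) = 47·102 + 25 = 4819 = 40·118 + 99 ≡ 99 (mod 118).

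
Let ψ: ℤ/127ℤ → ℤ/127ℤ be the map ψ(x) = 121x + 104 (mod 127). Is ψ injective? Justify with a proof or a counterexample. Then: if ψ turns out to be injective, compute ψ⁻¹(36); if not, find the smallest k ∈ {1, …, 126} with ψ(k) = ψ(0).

By definition, ψ is injective if ψ(u) = ψ(v) implies u = v.
Suppose ψ(u) = ψ(v) in ℤ/127ℤ. Then 121u + 104 ≡ 121v + 104 (mod 127), thus 121(u − v) ≡ 0 (mod 127).
Since gcd(121, 127) = 1, 121 is invertible modulo 127, so u − v ≡ 0 (mod 127), i.e. u = v.
Thus ψ is injective.
We now compute 121⁻¹ mod 127 explicitly. Euclid's algorithm: 127 = 1·121 + 6, 121 = 20·6 + 1; back-substituting gives 1 = 21·121 − 20·127, so 121⁻¹ ≡ 21 (mod 127).
Since ψ is injective, we find ψ⁻¹(36): we need 121x ≡ 36 − 104 ≡ 59 (mod 127). Using 121⁻¹ = 21: x ≡ 21·59 = 1239 = 9·127 + 96, so x = 96.
Check: ψ(96) = 121·96 + 104 = 11720 = 92·127 + 36 ≡ 36 (mod 127).

96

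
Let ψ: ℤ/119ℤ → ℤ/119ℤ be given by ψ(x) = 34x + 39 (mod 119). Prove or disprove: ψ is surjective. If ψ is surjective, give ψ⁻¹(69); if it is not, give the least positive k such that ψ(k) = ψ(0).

Since gcd(34, 119) = 17, we have 34x ≡ 0 (mod 17) for all x, so ψ(x) ≡ 5 (mod 17).
But 0 ≢ 5 (mod 17), so 0 ∈ ℤ/119ℤ has no preimage. Hence ψ is not surjective.
Since ψ is not surjective, we find the least positive k with ψ(k) = ψ(0): this means 34k ≡ 0 (mod 119), i.e. 119 ∣ 34k. Since gcd(34, 119) = 17, dividing through by 17 this holds exactly when 7 ∣ 2k, and as gcd(2, 7) = 1, exactly when 7 ∣ k.
The smallest positive such k is 7.

7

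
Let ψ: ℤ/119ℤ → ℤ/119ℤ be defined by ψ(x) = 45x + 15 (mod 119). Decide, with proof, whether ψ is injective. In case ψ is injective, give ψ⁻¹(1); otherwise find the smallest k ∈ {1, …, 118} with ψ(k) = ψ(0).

By definition, ψ is injective if ψ(u) = ψ(v) implies u = v.
Suppose ψ(u) = ψ(v) in ℤ/119ℤ. Then 45u + 15 ≡ 45v + 15 (mod 119), therefore 45(u − v) ≡ 0 (mod 119).
Since gcd(45, 119) = 1, 45 is invertible modulo 119, hence u − v ≡ 0 (mod 119), i.e. u = v.
Therefore ψ is injective.
We now compute 45⁻¹ mod 119 explicitly. Euclid's algorithm: 119 = 2·45 + 29, 45 = 1·29 + 16, 29 = 1·16 + 13, 16 = 1·13 + 3, 13 = 4·3 + 1; back-substituting gives 1 = 82·45 − 31·119, so 45⁻¹ ≡ 82 (mod 119).
Since ψ is injective, we find ψ⁻¹(1): we need 45x ≡ 1 − 15 ≡ 105 (mod 119). Using 45⁻¹ = 82: x ≡ 82·105 = 8610 = 72·119 + 42, so x = 42.
Check: ψ(42) = 45·42 + 15 = 1905 = 16·119 + 1 ≡ 1 (mod 119).

42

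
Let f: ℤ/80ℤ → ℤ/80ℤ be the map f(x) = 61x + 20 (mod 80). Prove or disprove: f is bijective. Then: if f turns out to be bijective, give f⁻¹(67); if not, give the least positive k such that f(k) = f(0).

Recall that f is injective when f(u) = f(v) forces u = v.
If f(u) = f(v), then 61u ≡ 61v (mod 80). Because gcd(61, 80) = 1, we may cancel 61 to get u ≡ v (mod 80).
We now compute 61⁻¹ mod 80 explicitly. Euclid's algorithm: 80 = 1·61 + 19, 61 = 3·19 + 4, 19 = 4·4 + 3, 4 = 1·3 + 1; back-substituting gives 1 = 21·61 − 16·80, so 61⁻¹ ≡ 21 (mod 80).
Then y ↦ 21(y − 20) is a two-sided inverse to f, so every y ∈ ℤ/80ℤ has a preimage.
So f is bijective.
Since f is bijective, we compute f⁻¹(67): solve 61x + 20 ≡ 67 (mod 80), i.e. 61x ≡ 47 (mod 80).
Multiplying by 61⁻¹ = 21 gives x ≡ 21·47 = 987 = 12·80 + 27 ≡ 27 (mod 80).
Check: f(27) = 61·27 + 20 = 1667 = 20·80 + 67 ≡ 67 (mod 80).

27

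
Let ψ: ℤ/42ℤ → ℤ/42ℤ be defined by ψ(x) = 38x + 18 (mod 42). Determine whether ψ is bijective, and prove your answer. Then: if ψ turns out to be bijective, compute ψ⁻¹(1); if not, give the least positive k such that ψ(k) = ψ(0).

We have gcd(38, 42) = 2 > 1. Taking s = 0 and t = 21: ψ(0) = 18 and ψ(21) = 38·21 + 18 = 816 ≡ 18 (mod 42).
So ψ(0) = ψ(21) while 0 ≠ 21, so ψ is not injective, hence not bijective.
Since ψ is not bijective, we find the least positive k with ψ(k) = ψ(0): this means 38k ≡ 0 (mod 42), i.e. 42 ∣ 38k. Since gcd(38, 42) = 2, dividing through by 2 this holds exactly when 21 ∣ 19k, and as gcd(19, 21) = 1, exactly when 21 ∣ k.
The smallest positive such k is 21.

21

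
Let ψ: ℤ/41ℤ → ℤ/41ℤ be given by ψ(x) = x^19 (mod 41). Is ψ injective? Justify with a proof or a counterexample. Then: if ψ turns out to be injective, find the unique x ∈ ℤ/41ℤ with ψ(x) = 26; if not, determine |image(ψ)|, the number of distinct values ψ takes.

11

Since 41 is prime, the nonzero elements of ℤ/41ℤ form a cyclic group of order 40.
As gcd(19, 40) = 1, raising to the 19th power is a bijection on this group: if s^19 ≡ t^19 then (st^{−1})^19 = 1, and the only element of order dividing gcd(19, 40) = 1 is 1, so s = t.
With ψ(0) = 0 this makes ψ injective on all of ℤ/41ℤ, hence bijective (finite equal-size domain and codomain). In particular ψ is injective.
Since ψ is injective, we find the preimage of 26. The inverse of x ↦ x^19 on (ℤ/41ℤ)^× is x ↦ x^19, because 19·19 = 361 = 9·40 + 1 ≡ 1 (mod 40) and x^{40} = 1 for x ≠ 0 (Fermat). So ψ⁻¹(26) = 26^19 mod 41.
Repeated squaring mod 41: 26^1 ≡ 26, 26^2 ≡ 26² = 676 ≡ 20, 26^4 ≡ 20² = 400 ≡ 31, 26^8 ≡ 31² = 961 ≡ 18, 26^16 ≡ 18² = 324 ≡ 37. Since 19 = 16 + 2 + 1, 26^19 ≡ 37·20·26: 37·20 = 740 ≡ 2, then 2·26 = 52 ≡ 11. So 26^19 ≡ 11 (mod 41).
Hence ψ⁻¹(26) = 11.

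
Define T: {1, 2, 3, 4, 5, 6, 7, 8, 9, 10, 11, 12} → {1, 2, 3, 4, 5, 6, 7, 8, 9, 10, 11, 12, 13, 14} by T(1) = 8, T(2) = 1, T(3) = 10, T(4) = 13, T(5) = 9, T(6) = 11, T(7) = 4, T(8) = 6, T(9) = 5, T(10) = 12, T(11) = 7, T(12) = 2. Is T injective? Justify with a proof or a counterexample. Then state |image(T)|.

12

The values T(1), …, T(12) are 8, 1, 10, 13, 9, 11, 4, 6, 5, 12, 7, 2 — all distinct.
So T(x_1) = T(x_2) only when x_1 = x_2, and T is injective.
The image of T is {1, 2, 4, 5, 6, 7, 8, 9, 10, 11, 12, 13}, which has 12 elements.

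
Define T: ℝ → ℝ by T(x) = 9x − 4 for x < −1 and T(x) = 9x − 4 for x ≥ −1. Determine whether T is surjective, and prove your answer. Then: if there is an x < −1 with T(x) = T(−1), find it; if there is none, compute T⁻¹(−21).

-17/9

Both pieces are strictly increasing (slopes 9 and 9), so each is injective on its own interval.
The left piece maps (−∞, −1) onto (−∞, −13); the right piece maps [−1, ∞) onto [−13, ∞).
These images together cover ℝ, so T is surjective.
Because the two images are disjoint, no x < −1 has T(x) = T(−1), so we compute T⁻¹(−21): −21 lies in (−∞, −13), so solve 9x − 4 = −21: x = (−21 + 4)/9 = −17/9.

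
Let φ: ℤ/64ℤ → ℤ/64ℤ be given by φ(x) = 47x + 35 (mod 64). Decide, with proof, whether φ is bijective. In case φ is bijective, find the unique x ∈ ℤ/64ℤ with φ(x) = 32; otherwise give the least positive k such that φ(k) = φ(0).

Recall that φ is injective when φ(s) = φ(t) forces s = t.
If φ(s) = φ(t), then 47s ≡ 47t (mod 64). Because gcd(47, 64) = 1, we may cancel 47 to get s ≡ t (mod 64).
We now compute 47⁻¹ mod 64 explicitly. Euclid's algorithm: 64 = 1·47 + 17, 47 = 2·17 + 13, 17 = 1·13 + 4, 13 = 3·4 + 1; back-substituting gives 1 = 15·47 − 11·64, so 47⁻¹ ≡ 15 (mod 64).
Then y ↦ 15(y − 35) is a two-sided inverse to φ, so every y ∈ ℤ/64ℤ has a preimage.
Hence φ is bijective.
Since φ is bijective, we find φ⁻¹(32): we need 47x ≡ 32 − 35 ≡ 61 (mod 64). Using 47⁻¹ = 15: x ≡ 15·61 = 915 = 14·64 + 19, so x = 19.
Check: φ(19) = 47·19 + 35 = 928 = 14·64 + 32 ≡ 32 (mod 64).

19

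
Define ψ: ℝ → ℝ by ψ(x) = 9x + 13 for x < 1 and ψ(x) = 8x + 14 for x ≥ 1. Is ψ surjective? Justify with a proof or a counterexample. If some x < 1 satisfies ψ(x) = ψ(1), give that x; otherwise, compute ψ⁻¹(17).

4/9

Both pieces are strictly increasing (slopes 9 and 8), so each is injective on its own interval.
The left piece maps (−∞, 1) onto (−∞, 22); the right piece maps [1, ∞) onto [22, ∞).
These images together cover ℝ, so ψ is surjective.
Because the two images are disjoint, no x < 1 has ψ(x) = ψ(1), so we compute ψ⁻¹(17): 17 lies in (−∞, 22), so solve 9x + 13 = 17: x = (17 − 13)/9 = 4/9.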